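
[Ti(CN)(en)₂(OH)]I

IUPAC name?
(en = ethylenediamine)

The 1 iodide counter-ion carries a total charge of -1, so each complex ion is 1+.
Ligand charges: 2×ethylenediamine (neutral), 1×hydroxo (-1 each), 1×cyano (-1 each); total -2. So Ti + (-2) = 1+, giving Ti = +3.
Ligands are named alphabetically: cyano before ethylenediamine before hydroxo.

cyanobis(ethylenediamine)hydroxotitanium(III) iodide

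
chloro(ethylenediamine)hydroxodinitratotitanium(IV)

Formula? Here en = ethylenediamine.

[TiCl(en)(NO3)2(OH)]

Ligands: 2 nitrato (NO3, -1), 1 ethylenediamine (en, neutral), 1 hydroxo (OH, -1), 1 chloro (Cl, -1). Ligand charge sum = -4.
With Ti in oxidation state +4, the complex ion is [Ti...].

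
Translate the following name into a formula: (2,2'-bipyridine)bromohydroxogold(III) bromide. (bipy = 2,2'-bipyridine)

Ligands: 1 2,2'-bipyridine (bipy, neutral), 1 hydroxo (OH, -1), 1 bromo (Br, -1). Ligand charge sum = -2.
With Au in oxidation state +3, the complex ion is [Au...]^1+.
Charge balance with bromide (-1) requires 1 complex ion per 1 bromide.

[Au(bipy)Br(OH)]Br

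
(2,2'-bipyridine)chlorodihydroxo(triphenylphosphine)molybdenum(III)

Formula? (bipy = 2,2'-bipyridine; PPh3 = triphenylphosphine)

Ligands: 2 hydroxo (OH, -1), 1 chloro (Cl, -1), 1 2,2'-bipyridine (bipy, neutral), 1 triphenylphosphine (PPh3, neutral). Ligand charge sum = -3.
With Mo in oxidation state +3, the complex ion is [Mo...].

[Mo(bipy)Cl(OH)2(PPh3)]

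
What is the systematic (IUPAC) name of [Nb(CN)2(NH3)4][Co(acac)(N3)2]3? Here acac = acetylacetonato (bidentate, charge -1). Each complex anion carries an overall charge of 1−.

tetraamminedicyanoniobium(V) (acetylacetonato)diazidocobaltate(II)

The complex anion is given as 1−; its ligand charges sum to -3, so Co = +2.
With 3 anions per cation, the cation must be 3×1 = 3+.
Cation: ligand charges sum to -2; for the ion to be 3+, Nb = +5.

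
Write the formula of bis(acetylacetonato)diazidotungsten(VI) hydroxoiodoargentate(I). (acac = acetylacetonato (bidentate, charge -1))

Cation [W…]: ligand charges -4, W(VI) ⇒ ion charge 2+.
Anion [Ag…]: ligand charges -2, Ag(I) ⇒ ion charge 1−.
One 2+ cation requires 2 of the 1− anion.

[W(acac)2(N3)2][AgI(OH)]2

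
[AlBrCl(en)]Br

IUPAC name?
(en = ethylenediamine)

The 1 bromide counter-ion carries a total charge of -1, so each complex ion is 1+.
Ligand charges: 1×ethylenediamine (neutral), 1×chloro (-1 each), 1×bromo (-1 each); total -2. So Al + (-2) = 1+, giving Al = +3.
Ligands are named alphabetically: bromo before chloro before ethylenediamine.

bromochloro(ethylenediamine)aluminium(III) bromide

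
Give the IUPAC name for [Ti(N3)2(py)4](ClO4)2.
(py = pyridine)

diazidotetrakis(pyridine)titanium(IV) perchlorate

The 2 perchlorate counter-ions carry a total charge of -2, so each complex ion is 2+.
Ligand charges: 2×azido (-1 each), 4×pyridine (neutral); total -2. So Ti + (-2) = 2+, giving Ti = +4.
Ligands are named alphabetically: azido before pyridine.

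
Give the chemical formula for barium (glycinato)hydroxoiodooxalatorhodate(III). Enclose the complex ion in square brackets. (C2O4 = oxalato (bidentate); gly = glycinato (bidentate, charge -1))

Ba[Rh(C2O4)(gly)I(OH)]

Ligands: 1 hydroxo (OH, -1), 1 oxalato (C2O4, -2), 1 glycinato (gly, -1), 1 iodo (I, -1). Ligand charge sum = -5.
With Rh in oxidation state +3, the complex ion is [Rh...]^2−.
Charge balance with barium (+2) requires 1 complex ion per 1 barium.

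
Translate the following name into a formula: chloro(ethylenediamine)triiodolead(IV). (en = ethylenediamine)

Ligands: 3 iodo (I, -1), 1 chloro (Cl, -1), 1 ethylenediamine (en, neutral). Ligand charge sum = -4.
With Pb in oxidation state +4, the complex ion is [Pb...].

[PbCl(en)I3]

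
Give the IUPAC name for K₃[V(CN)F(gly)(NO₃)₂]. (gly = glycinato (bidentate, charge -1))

The 3 potassium counter-ions carry a total charge of +3, so each complex ion is 3−.
Ligand charges: 1×cyano (-1 each), 1×fluoro (-1 each), 1×glycinato (-1 each), 2×nitrato (-1 each); total -5. So V + (-5) = 3−, giving V = +2.
Ligands are named alphabetically: cyano before fluoro before glycinato before nitrato.
The complex ion is anionic, so vanadium takes the -ate form vanadate(II).

potassium cyanofluoro(glycinato)dinitratovanadate(II)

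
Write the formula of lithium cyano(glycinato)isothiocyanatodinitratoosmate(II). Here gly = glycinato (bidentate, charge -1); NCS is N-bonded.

Li3[Os(CN)(gly)(NCS)(NO3)2]

Ligands: 1 cyano (CN, -1), 1 glycinato (gly, -1), 2 nitrato (NO3, -1), 1 isothiocyanato (NCS, -1). Ligand charge sum = -5.
With Os in oxidation state +2, the complex ion is [Os...]^3−.
Charge balance with lithium (+1) requires 1 complex ion per 3 lithium.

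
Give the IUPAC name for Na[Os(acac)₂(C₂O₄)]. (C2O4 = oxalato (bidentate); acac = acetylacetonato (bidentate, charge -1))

The 1 sodium counter-ion carries a total charge of +1, so each complex ion is 1−.
Ligand charges: 1×oxalato (-2 each), 2×acetylacetonato (-1 each); total -4. So Os + (-4) = 1−, giving Os = +3.
Ligands are named alphabetically: acetylacetonato before oxalato.
The complex ion is anionic, so osmium takes the -ate form osmate(III).

sodium bis(acetylacetonato)oxalatoosmate(III)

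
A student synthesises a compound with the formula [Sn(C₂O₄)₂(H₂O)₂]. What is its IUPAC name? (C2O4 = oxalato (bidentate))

diaquadioxalatotin(IV)

There is no counter-ion, so the complex is neutral overall.
Ligand charges: 2×aqua (neutral), 2×oxalato (-2 each); total -4. So Sn + (-4) = 0, giving Sn = +4.
Ligands are named alphabetically: aqua before oxalato.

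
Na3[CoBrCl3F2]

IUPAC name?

sodium bromotrichlorodifluorocobaltate(III)

The 3 sodium counter-ions carry a total charge of +3, so each complex ion is 3−.
Ligand charges: 2×fluoro (-1 each), 3×chloro (-1 each), 1×bromo (-1 each); total -6. So Co + (-6) = 3−, giving Co = +3.
Ligands are named alphabetically: bromo before chloro before fluoro.
The complex ion is anionic, so cobalt takes the -ate form cobaltate(III).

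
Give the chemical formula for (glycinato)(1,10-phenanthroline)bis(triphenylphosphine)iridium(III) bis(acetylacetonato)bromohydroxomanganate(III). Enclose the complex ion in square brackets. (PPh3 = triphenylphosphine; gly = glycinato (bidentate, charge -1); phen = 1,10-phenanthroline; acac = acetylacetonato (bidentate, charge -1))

Cation [Ir…]: ligand charges -1, Ir(III) ⇒ ion charge 2+.
Anion [Mn…]: ligand charges -4, Mn(III) ⇒ ion charge 1−.
One 2+ cation requires 2 of the 1− anion.

[Ir(gly)(phen)(PPh3)2][Mn(acac)2Br(OH)]2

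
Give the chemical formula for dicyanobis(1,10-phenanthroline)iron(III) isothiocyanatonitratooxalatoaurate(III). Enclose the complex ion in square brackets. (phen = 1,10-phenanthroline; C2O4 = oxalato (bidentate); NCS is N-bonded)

[Fe(CN)2(phen)2][Au(C2O4)(NCS)(NO3)]

Cation [Fe…]: ligand charges -2, Fe(III) ⇒ ion charge 1+.
Anion [Au…]: ligand charges -4, Au(III) ⇒ ion charge 1−.
One 1+ cation balances one 1− anion.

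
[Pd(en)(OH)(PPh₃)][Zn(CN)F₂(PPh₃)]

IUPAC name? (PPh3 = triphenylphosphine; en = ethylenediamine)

(ethylenediamine)hydroxo(triphenylphosphine)palladium(II) cyanodifluoro(triphenylphosphine)zincate(II)

Both ions are complex: the cation is named first with the plain metal name, the anion second with the -ate form; each ion's ligands are alphabetised independently.
Zinc is always +2 in its complexes; the anion's ligand charges sum to -3, so the complex anion is 1−.
A 1:1 salt means the cation carries the equal and opposite charge, 1+.
Cation: ligand charges sum to -1; for the ion to be 1+, Pd = +2.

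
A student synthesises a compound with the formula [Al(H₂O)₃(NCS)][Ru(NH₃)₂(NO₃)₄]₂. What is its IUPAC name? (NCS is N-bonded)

triaquaisothiocyanatoaluminium(III) diamminetetranitratoruthenate(III)

Both ions are complex: the cation is named first with the plain metal name, the anion second with the -ate form; each ion's ligands are alphabetised independently.
Aluminium is always +3 in its complexes; the cation's ligand charges sum to -1, so the complex cation is 2+.
With 2 anions per cation, each anion must be 2/2 = 1−.
Anion: ligand charges sum to -4; for the ion to be 1−, Ru = +3.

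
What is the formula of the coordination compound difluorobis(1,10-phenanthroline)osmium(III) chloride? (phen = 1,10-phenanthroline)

[OsF2(phen)2]Cl

Ligands: 2 fluoro (F, -1), 2 1,10-phenanthroline (phen, neutral). Ligand charge sum = -2.
With Os in oxidation state +3, the complex ion is [Os...]^1+.
Charge balance with chloride (-1) requires 1 complex ion per 1 chloride.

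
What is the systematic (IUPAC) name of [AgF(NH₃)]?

amminefluorosilver(I)

There is no counter-ion, so the complex is neutral overall.
Ligand charges: 1×fluoro (-1 each), 1×ammine (neutral); total -1. So Ag + (-1) = 0, giving Ag = +1.
Ligands are named alphabetically: ammine before fluoro.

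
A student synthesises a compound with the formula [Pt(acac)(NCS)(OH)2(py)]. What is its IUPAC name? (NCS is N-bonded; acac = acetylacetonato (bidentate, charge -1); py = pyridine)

(acetylacetonato)dihydroxoisothiocyanato(pyridine)platinum(IV)

There is no counter-ion, so the complex is neutral overall.
Ligand charges: 1×isothiocyanato (-1 each), 1×acetylacetonato (-1 each), 1×pyridine (neutral), 2×hydroxo (-1 each); total -4. So Pt + (-4) = 0, giving Pt = +4.
Ligands are named alphabetically: acetylacetonato before hydroxo before isothiocyanato before pyridine.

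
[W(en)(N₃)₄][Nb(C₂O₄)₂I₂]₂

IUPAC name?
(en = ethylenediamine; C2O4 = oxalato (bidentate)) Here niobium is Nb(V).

Both ions are complex: the cation is named first with the plain metal name, the anion second with the -ate form; each ion's ligands are alphabetised independently.
Nb is given as +5; the anion's ligand charges sum to -6, so the complex anion is 1−.
With 2 anions per cation, the cation must be 2×1 = 2+.
Cation: ligand charges sum to -4; for the ion to be 2+, W = +6.

tetraazido(ethylenediamine)tungsten(VI) diiododioxalatoniobate(V)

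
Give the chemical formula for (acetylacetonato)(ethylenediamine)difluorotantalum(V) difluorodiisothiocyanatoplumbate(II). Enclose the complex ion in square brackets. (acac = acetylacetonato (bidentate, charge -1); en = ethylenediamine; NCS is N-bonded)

Cation [Ta…]: ligand charges -3, Ta(V) ⇒ ion charge 2+.
Anion [Pb…]: ligand charges -4, Pb(II) ⇒ ion charge 2−.

[Ta(acac)(en)F2][PbF2(NCS)2]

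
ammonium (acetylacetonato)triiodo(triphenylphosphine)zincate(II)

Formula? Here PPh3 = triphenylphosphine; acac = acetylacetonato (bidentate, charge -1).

(NH4)2[Zn(acac)I3(PPh3)]

Ligands: 3 iodo (I, -1), 1 triphenylphosphine (PPh3, neutral), 1 acetylacetonato (acac, -1). Ligand charge sum = -4.
With Zn in oxidation state +2, the complex ion is [Zn...]^2−.
Charge balance with ammonium (+1) requires 1 complex ion per 2 ammonium.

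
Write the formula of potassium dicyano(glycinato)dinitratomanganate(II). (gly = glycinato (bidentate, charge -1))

Ligands: 2 cyano (CN, -1), 2 nitrato (NO3, -1), 1 glycinato (gly, -1). Ligand charge sum = -5.
With Mn in oxidation state +2, the complex ion is [Mn...]^3−.
Charge balance with potassium (+1) requires 1 complex ion per 3 potassium.

K3[Mn(CN)2(gly)(NO3)2]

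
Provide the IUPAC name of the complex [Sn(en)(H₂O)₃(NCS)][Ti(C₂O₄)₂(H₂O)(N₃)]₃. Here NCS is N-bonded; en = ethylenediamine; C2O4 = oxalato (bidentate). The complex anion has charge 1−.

triaqua(ethylenediamine)isothiocyanatotin(IV) aquaazidodioxalatotitanate(IV)

The complex anion is given as 1−; its ligand charges sum to -5, so Ti = +4.
With 3 anions per cation, the cation must be 3×1 = 3+.
Cation: ligand charges sum to -1; for the ion to be 3+, Sn = +4.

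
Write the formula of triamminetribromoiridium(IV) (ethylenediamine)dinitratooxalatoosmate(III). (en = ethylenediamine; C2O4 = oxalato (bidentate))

[IrBr3(NH3)3][Os(C2O4)(en)(NO3)2]

Cation [Ir…]: ligand charges -3, Ir(IV) ⇒ ion charge 1+.
Anion [Os…]: ligand charges -4, Os(III) ⇒ ion charge 1−.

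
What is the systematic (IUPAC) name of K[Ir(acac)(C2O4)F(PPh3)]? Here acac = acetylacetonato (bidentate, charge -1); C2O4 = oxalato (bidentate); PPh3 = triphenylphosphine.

The 1 potassium counter-ion carries a total charge of +1, so each complex ion is 1−.
Ligand charges: 1×acetylacetonato (-1 each), 1×oxalato (-2 each), 1×fluoro (-1 each), 1×triphenylphosphine (neutral); total -4. So Ir + (-4) = 1−, giving Ir = +3.
Ligands are named alphabetically: acetylacetonato before fluoro before oxalato before triphenylphosphine.
The complex ion is anionic, so iridium takes the -ate form iridate(III).

potassium (acetylacetonato)fluorooxalato(triphenylphosphine)iridate(III)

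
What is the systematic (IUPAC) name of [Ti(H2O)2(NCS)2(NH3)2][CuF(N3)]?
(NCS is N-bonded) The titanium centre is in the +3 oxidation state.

diamminediaquadiisothiocyanatotitanium(III) azidofluorocuprate(I)

Ti is given as +3; the cation's ligand charges sum to -2, so the complex cation is 1+.
A 1:1 salt means the anion carries the equal and opposite charge, 1−.
Anion: ligand charges sum to -2; for the ion to be 1−, Cu = +1.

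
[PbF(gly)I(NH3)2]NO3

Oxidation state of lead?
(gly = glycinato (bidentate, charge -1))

1 nitrate outside the brackets (-1 each) → the complex ion is 1+.
Ligand charges: 1×F = -1; 1×I = -1; 2×NH3 neutral; 1×gly = -1; sum -3.
Pb + (-3) = 1+ ⇒ Pb is +4.

+4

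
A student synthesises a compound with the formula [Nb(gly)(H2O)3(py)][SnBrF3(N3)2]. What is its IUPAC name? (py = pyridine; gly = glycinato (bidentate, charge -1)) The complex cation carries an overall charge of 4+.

triaqua(glycinato)(pyridine)niobium(V) diazidobromotrifluorostannate(II)

Both ions are complex: the cation is named first with the plain metal name, the anion second with the -ate form; each ion's ligands are alphabetised independently.
The complex cation is given as 4+; its ligand charges sum to -1, so Nb = +5.
A 1:1 salt means the anion carries the equal and opposite charge, 4−.
Anion: ligand charges sum to -6; for the ion to be 4−, Sn = +2.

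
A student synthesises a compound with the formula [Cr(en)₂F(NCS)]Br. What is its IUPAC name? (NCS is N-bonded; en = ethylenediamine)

The 1 bromide counter-ion carries a total charge of -1, so each complex ion is 1+.
Ligand charges: 1×isothiocyanato (-1 each), 2×ethylenediamine (neutral), 1×fluoro (-1 each); total -2. So Cr + (-2) = 1+, giving Cr = +3.
Ligands are named alphabetically: ethylenediamine before fluoro before isothiocyanato.

bis(ethylenediamine)fluoroisothiocyanatochromium(III) bromide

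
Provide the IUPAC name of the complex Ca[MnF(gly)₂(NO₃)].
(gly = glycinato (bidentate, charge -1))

The 1 calcium counter-ion carries a total charge of +2, so each complex ion is 2−.
Ligand charges: 1×nitrato (-1 each), 1×fluoro (-1 each), 2×glycinato (-1 each); total -4. So Mn + (-4) = 2−, giving Mn = +2.
Ligands are named alphabetically: fluoro before glycinato before nitrato.
The complex ion is anionic, so manganese takes the -ate form manganate(II).

calcium fluorobis(glycinato)nitratomanganate(II)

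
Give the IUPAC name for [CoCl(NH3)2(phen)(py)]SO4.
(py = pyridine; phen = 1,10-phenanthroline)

The 1 sulfate counter-ion carries a total charge of -2, so each complex ion is 2+.
Ligand charges: 2×ammine (neutral), 1×pyridine (neutral), 1×1,10-phenanthroline (neutral), 1×chloro (-1 each); total -1. So Co + (-1) = 2+, giving Co = +3.
Ligands are named alphabetically: ammine before chloro before phenanthroline before pyridine.

diamminechloro(1,10-phenanthroline)(pyridine)cobalt(III) sulfate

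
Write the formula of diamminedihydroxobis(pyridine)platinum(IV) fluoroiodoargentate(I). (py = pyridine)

[Pt(NH3)2(OH)2(py)2][AgFI]2

Cation [Pt…]: ligand charges -2, Pt(IV) ⇒ ion charge 2+.
Anion [Ag…]: ligand charges -2, Ag(I) ⇒ ion charge 1−.
One 2+ cation requires 2 of the 1− anion.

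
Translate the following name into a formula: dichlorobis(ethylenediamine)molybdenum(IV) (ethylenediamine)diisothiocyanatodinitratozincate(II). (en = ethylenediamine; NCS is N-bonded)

Cation [Mo…]: ligand charges -2, Mo(IV) ⇒ ion charge 2+.
Anion [Zn…]: ligand charges -4, Zn(II) ⇒ ion charge 2−.
One 2+ cation balances one 2− anion.

[MoCl2(en)2][Zn(en)(NCS)2(NO3)2]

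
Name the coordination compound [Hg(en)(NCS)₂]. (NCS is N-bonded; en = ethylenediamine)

(ethylenediamine)diisothiocyanatomercury(II)

There is no counter-ion, so the complex is neutral overall.
Ligand charges: 2×isothiocyanato (-1 each), 1×ethylenediamine (neutral); total -2. So Hg + (-2) = 0, giving Hg = +2.
Ligands are named alphabetically: ethylenediamine before isothiocyanato.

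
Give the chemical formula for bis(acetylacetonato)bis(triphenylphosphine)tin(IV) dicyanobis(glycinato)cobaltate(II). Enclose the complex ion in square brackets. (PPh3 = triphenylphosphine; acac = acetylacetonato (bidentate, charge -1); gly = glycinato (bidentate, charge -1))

[Sn(acac)2(PPh3)2][Co(CN)2(gly)2]

Cation [Sn…]: ligand charges -2, Sn(IV) ⇒ ion charge 2+.
Anion [Co…]: ligand charges -4, Co(II) ⇒ ion charge 2−.
One 2+ cation balances one 2− anion.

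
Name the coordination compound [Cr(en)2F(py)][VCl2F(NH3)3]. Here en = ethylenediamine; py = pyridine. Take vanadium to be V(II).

Both ions are complex: the cation is named first with the plain metal name, the anion second with the -ate form; each ion's ligands are alphabetised independently.
V is given as +2; the anion's ligand charges sum to -3, so the complex anion is 1−.
A 1:1 salt means the cation carries the equal and opposite charge, 1+.
Cation: ligand charges sum to -1; for the ion to be 1+, Cr = +2.

bis(ethylenediamine)fluoro(pyridine)chromium(II) triamminedichlorofluorovanadate(II)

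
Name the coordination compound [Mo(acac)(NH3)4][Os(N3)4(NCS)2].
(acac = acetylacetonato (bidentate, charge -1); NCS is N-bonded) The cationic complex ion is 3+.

(acetylacetonato)tetraamminemolybdenum(IV) tetraazidodiisothiocyanatoosmate(III)

Both ions are complex: the cation is named first with the plain metal name, the anion second with the -ate form; each ion's ligands are alphabetised independently.
The complex cation is given as 3+; its ligand charges sum to -1, so Mo = +4.
A 1:1 salt means the anion carries the equal and opposite charge, 3−.
Anion: ligand charges sum to -6; for the ion to be 3−, Os = +3.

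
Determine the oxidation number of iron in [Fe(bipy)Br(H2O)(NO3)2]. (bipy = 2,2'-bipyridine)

No counter-ion: the bracketed complex is neutral.
Ligand charges: 1×bipy neutral; 1×H2O neutral; 2×NO3 = -2; 1×Br = -1; sum -3.
Fe + (-3) = 0 ⇒ Fe is +3.

+3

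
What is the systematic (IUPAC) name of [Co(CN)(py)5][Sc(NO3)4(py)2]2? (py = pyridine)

Both ions are complex: the cation is named first with the plain metal name, the anion second with the -ate form; each ion's ligands are alphabetised independently.
Scandium is always +3 in its complexes; the anion's ligand charges sum to -4, so the complex anion is 1−.
With 2 anions per cation, the cation must be 2×1 = 2+.
Cation: ligand charges sum to -1; for the ion to be 2+, Co = +3.

cyanopentakis(pyridine)cobalt(III) tetranitratobis(pyridine)scandate(III)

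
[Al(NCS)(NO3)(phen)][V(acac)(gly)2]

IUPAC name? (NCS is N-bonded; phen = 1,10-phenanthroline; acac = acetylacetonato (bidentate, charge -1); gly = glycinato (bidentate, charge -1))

isothiocyanatonitrato(1,10-phenanthroline)aluminium(III) (acetylacetonato)bis(glycinato)vanadate(II)

Both ions are complex: the cation is named first with the plain metal name, the anion second with the -ate form; each ion's ligands are alphabetised independently.
Aluminium is always +3 in its complexes; the cation's ligand charges sum to -2, so the complex cation is 1+.
A 1:1 salt means the anion carries the equal and opposite charge, 1−.
Anion: ligand charges sum to -3; for the ion to be 1−, V = +2.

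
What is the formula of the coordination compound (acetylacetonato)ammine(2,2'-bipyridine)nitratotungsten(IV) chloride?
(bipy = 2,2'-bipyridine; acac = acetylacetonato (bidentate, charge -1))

Ligands: 1 nitrato (NO3, -1), 1 ammine (NH3, neutral), 1 2,2'-bipyridine (bipy, neutral), 1 acetylacetonato (acac, -1). Ligand charge sum = -2.
Charge balance with chloride (-1) requires 1 complex ion per 2 chloride.

[W(acac)(bipy)(NH3)(NO3)]Cl2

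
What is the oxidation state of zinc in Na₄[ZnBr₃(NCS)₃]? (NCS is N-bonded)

4 sodium outside the brackets (+1 each) → the complex ion is 4−.
Ligand charges: 3×Br = -3; 3×NCS = -3; sum -6.
Zn + (-6) = 4− ⇒ Zn is +2.

+2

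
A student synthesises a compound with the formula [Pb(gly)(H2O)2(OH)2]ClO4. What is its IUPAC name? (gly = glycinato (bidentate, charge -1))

The 1 perchlorate counter-ion carries a total charge of -1, so each complex ion is 1+.
Ligand charges: 2×aqua (neutral), 2×hydroxo (-1 each), 1×glycinato (-1 each); total -3. So Pb + (-3) = 1+, giving Pb = +4.
Ligands are named alphabetically: aqua before glycinato before hydroxo.

diaqua(glycinato)dihydroxolead(IV) perchlorate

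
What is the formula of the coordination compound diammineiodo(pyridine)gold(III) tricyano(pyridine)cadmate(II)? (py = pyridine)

[AuI(NH3)2(py)][Cd(CN)3(py)]2

Cation [Au…]: ligand charges -1, Au(III) ⇒ ion charge 2+.
Anion [Cd…]: ligand charges -3, Cd(II) ⇒ ion charge 1−.
One 2+ cation requires 2 of the 1− anion.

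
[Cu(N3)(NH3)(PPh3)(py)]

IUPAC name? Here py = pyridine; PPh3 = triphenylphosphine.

There is no counter-ion, so the complex is neutral overall.
Ligand charges: 1×pyridine (neutral), 1×ammine (neutral), 1×azido (-1 each), 1×triphenylphosphine (neutral); total -1. So Cu + (-1) = 0, giving Cu = +1.
Ligands are named alphabetically: ammine before azido before pyridine before triphenylphosphine.

ammineazido(pyridine)(triphenylphosphine)copper(I)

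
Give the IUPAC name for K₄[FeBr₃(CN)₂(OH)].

The 4 potassium counter-ions carry a total charge of +4, so each complex ion is 4−.
Ligand charges: 1×hydroxo (-1 each), 2×cyano (-1 each), 3×bromo (-1 each); total -6. So Fe + (-6) = 4−, giving Fe = +2.
The complex ion is anionic, so iron takes the -ate form ferrate(II).

potassium tribromodicyanohydroxoferrate(II)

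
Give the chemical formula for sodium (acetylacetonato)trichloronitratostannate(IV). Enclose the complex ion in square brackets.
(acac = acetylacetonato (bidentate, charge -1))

Ligands: 1 acetylacetonato (acac, -1), 1 nitrato (NO3, -1), 3 chloro (Cl, -1). Ligand charge sum = -5.
Charge balance with sodium (+1) requires 1 complex ion per 1 sodium.

Na[Sn(acac)Cl3(NO3)]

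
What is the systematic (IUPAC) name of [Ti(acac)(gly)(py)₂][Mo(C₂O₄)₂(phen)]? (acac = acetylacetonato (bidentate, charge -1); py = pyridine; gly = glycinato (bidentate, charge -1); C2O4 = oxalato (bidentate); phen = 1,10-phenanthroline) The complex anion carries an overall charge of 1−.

(acetylacetonato)(glycinato)bis(pyridine)titanium(III) dioxalato(1,10-phenanthroline)molybdate(III)

Both ions are complex: the cation is named first with the plain metal name, the anion second with the -ate form; each ion's ligands are alphabetised independently.
The complex anion is given as 1−; its ligand charges sum to -4, so Mo = +3.
A 1:1 salt means the cation carries the equal and opposite charge, 1+.
Cation: ligand charges sum to -2; for the ion to be 1+, Ti = +3.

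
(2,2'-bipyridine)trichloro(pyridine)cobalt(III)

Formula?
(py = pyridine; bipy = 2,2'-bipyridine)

[Co(bipy)Cl3(py)]

Ligands: 1 pyridine (py, neutral), 1 2,2'-bipyridine (bipy, neutral), 3 chloro (Cl, -1). Ligand charge sum = -3.
With Co in oxidation state +3, the complex ion is [Co...].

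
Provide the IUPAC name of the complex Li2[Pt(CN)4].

lithium tetracyanoplatinate(II)

The 2 lithium counter-ions carry a total charge of +2, so each complex ion is 2−.
Ligand charges: 4×cyano (-1 each); total -4. So Pt + (-4) = 2−, giving Pt = +2.
The complex ion is anionic, so platinum takes the -ate form platinate(II).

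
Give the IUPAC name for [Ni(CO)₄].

tetracarbonylnickel(0)

There is no counter-ion, so the complex is neutral overall.
Ligand charges: 4×carbonyl (neutral); total 0. So Ni + (0) = 0, giving Ni = 0.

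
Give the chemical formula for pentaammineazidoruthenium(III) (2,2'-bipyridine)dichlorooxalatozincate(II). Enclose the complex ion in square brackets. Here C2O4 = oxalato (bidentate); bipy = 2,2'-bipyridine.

[Ru(N3)(NH3)5][Zn(bipy)(C2O4)Cl2]

Cation [Ru…]: ligand charges -1, Ru(III) ⇒ ion charge 2+.
Anion [Zn…]: ligand charges -4, Zn(II) ⇒ ion charge 2−.
One 2+ cation balances one 2− anion.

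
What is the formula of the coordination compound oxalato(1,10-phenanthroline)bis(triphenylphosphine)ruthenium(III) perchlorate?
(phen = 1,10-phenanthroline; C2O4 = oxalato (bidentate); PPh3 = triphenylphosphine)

Ligands: 1 1,10-phenanthroline (phen, neutral), 1 oxalato (C2O4, -2), 2 triphenylphosphine (PPh3, neutral). Ligand charge sum = -2.
Charge balance with perchlorate (-1) requires 1 complex ion per 1 perchlorate.

[Ru(C2O4)(phen)(PPh3)2]ClO4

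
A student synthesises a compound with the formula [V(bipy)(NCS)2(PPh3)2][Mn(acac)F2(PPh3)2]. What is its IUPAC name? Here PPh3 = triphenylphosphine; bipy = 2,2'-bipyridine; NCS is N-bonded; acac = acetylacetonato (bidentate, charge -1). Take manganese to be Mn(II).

(2,2'-bipyridine)diisothiocyanatobis(triphenylphosphine)vanadium(III) (acetylacetonato)difluorobis(triphenylphosphine)manganate(II)

Both ions are complex: the cation is named first with the plain metal name, the anion second with the -ate form; each ion's ligands are alphabetised independently.
Mn is given as +2; the anion's ligand charges sum to -3, so the complex anion is 1−.
A 1:1 salt means the cation carries the equal and opposite charge, 1+.
Cation: ligand charges sum to -2; for the ion to be 1+, V = +3.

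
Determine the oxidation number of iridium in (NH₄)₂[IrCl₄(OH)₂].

2 ammonium outside the brackets (+1 each) → the complex ion is 2−.
Ligand charges: 4×Cl = -4; 2×OH = -2; sum -6.
Ir + (-6) = 2− ⇒ Ir is +4.

+4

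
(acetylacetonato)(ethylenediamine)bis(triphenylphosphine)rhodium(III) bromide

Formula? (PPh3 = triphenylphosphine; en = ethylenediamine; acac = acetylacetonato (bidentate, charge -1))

[Rh(acac)(en)(PPh3)2]Br2

Ligands: 2 triphenylphosphine (PPh3, neutral), 1 ethylenediamine (en, neutral), 1 acetylacetonato (acac, -1). Ligand charge sum = -1.
With Rh in oxidation state +3, the complex ion is [Rh...]^2+.
Charge balance with bromide (-1) requires 1 complex ion per 2 bromide.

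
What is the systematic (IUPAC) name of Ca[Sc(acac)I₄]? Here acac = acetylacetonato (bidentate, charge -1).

calcium (acetylacetonato)tetraiodoscandate(III)

The 1 calcium counter-ion carries a total charge of +2, so each complex ion is 2−.
Ligand charges: 4×iodo (-1 each), 1×acetylacetonato (-1 each); total -5. So Sc + (-5) = 2−, giving Sc = +3.
Ligands are named alphabetically: acetylacetonato before iodo.
The complex ion is anionic, so scandium takes the -ate form scandate(III).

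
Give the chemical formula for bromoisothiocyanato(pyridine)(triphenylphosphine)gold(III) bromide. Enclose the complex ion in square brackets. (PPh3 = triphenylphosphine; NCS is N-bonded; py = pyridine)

Ligands: 1 triphenylphosphine (PPh3, neutral), 1 isothiocyanato (NCS, -1), 1 pyridine (py, neutral), 1 bromo (Br, -1). Ligand charge sum = -2.
With Au in oxidation state +3, the complex ion is [Au...]^1+.
Charge balance with bromide (-1) requires 1 complex ion per 1 bromide.

[AuBr(NCS)(PPh3)(py)]Br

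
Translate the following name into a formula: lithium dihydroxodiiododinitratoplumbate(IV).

Li2[PbI2(NO3)2(OH)2]

Ligands: 2 nitrato (NO3, -1), 2 iodo (I, -1), 2 hydroxo (OH, -1). Ligand charge sum = -6.
Charge balance with lithium (+1) requires 1 complex ion per 2 lithium.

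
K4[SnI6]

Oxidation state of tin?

4 potassium outside the brackets (+1 each) → the complex ion is 4−.
Ligand charges: 6×I = -6; sum -6.
Sn + (-6) = 4− ⇒ Sn is +2.

+2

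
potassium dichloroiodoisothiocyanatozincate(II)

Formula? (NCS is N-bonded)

K2[ZnCl2I(NCS)]

Ligands: 1 iodo (I, -1), 2 chloro (Cl, -1), 1 isothiocyanato (NCS, -1). Ligand charge sum = -4.
Charge balance with potassium (+1) requires 1 complex ion per 2 potassium.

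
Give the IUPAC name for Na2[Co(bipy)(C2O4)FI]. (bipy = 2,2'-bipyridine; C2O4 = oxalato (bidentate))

sodium (2,2'-bipyridine)fluoroiodooxalatocobaltate(II)

The 2 sodium counter-ions carry a total charge of +2, so each complex ion is 2−.
Ligand charges: 1×2,2'-bipyridine (neutral), 1×iodo (-1 each), 1×oxalato (-2 each), 1×fluoro (-1 each); total -4. So Co + (-4) = 2−, giving Co = +2.
Ligands are named alphabetically: bipyridine before fluoro before iodo before oxalato.
The complex ion is anionic, so cobalt takes the -ate form cobaltate(II).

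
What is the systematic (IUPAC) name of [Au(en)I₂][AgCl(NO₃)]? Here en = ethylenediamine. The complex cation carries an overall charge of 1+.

(ethylenediamine)diiodogold(III) chloronitratoargentate(I)

The complex cation is given as 1+; its ligand charges sum to -2, so Au = +3.
A 1:1 salt means the anion carries the equal and opposite charge, 1−.
Anion: ligand charges sum to -2; for the ion to be 1−, Ag = +1.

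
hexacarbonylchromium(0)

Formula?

Ligands: 6 carbonyl (CO, neutral). Ligand charge sum = 0.
With Cr in oxidation state 0, the complex ion is [Cr...].

[Cr(CO)6]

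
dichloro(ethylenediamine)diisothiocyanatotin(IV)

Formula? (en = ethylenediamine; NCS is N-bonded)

Ligands: 2 chloro (Cl, -1), 1 ethylenediamine (en, neutral), 2 isothiocyanato (NCS, -1). Ligand charge sum = -4.
With Sn in oxidation state +4, the complex ion is [Sn...].

[SnCl2(en)(NCS)2]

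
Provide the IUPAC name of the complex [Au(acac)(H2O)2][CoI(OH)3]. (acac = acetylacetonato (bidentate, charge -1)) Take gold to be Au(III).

(acetylacetonato)diaquagold(III) trihydroxoiodocobaltate(II)

Au is given as +3; the cation's ligand charges sum to -1, so the complex cation is 2+.
A 1:1 salt means the anion carries the equal and opposite charge, 2−.
Anion: ligand charges sum to -4; for the ion to be 2−, Co = +2.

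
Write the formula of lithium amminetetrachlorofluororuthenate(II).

Li3[RuCl4F(NH3)]

Ligands: 1 ammine (NH3, neutral), 1 fluoro (F, -1), 4 chloro (Cl, -1). Ligand charge sum = -5.
Charge balance with lithium (+1) requires 1 complex ion per 3 lithium.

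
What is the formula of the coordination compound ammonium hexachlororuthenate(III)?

(NH4)3[RuCl6]

Ligands: 6 chloro (Cl, -1). Ligand charge sum = -6.
With Ru in oxidation state +3, the complex ion is [Ru...]^3−.
Charge balance with ammonium (+1) requires 1 complex ion per 3 ammonium.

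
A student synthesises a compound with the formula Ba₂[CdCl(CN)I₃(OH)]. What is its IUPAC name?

The 2 barium counter-ions carry a total charge of +4, so each complex ion is 4−.
Ligand charges: 1×cyano (-1 each), 1×chloro (-1 each), 3×iodo (-1 each), 1×hydroxo (-1 each); total -6. So Cd + (-6) = 4−, giving Cd = +2.
The complex ion is anionic, so cadmium takes the -ate form cadmate(II).

barium chlorocyanohydroxotriiodocadmate(II)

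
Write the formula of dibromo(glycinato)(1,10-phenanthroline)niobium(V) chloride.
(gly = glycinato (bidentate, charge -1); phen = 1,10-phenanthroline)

Ligands: 2 bromo (Br, -1), 1 glycinato (gly, -1), 1 1,10-phenanthroline (phen, neutral). Ligand charge sum = -3.
With Nb in oxidation state +5, the complex ion is [Nb...]^2+.
Charge balance with chloride (-1) requires 1 complex ion per 2 chloride.

[NbBr2(gly)(phen)]Cl2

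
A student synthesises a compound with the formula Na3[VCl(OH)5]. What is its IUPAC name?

The 3 sodium counter-ions carry a total charge of +3, so each complex ion is 3−.
Ligand charges: 1×chloro (-1 each), 5×hydroxo (-1 each); total -6. So V + (-6) = 3−, giving V = +3.
Ligands are named alphabetically: chloro before hydroxo.
The complex ion is anionic, so vanadium takes the -ate form vanadate(III).

sodium chloropentahydroxovanadate(III)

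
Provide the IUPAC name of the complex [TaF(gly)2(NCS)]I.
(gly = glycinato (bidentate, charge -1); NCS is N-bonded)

The 1 iodide counter-ion carries a total charge of -1, so each complex ion is 1+.
Ligand charges: 1×fluoro (-1 each), 2×glycinato (-1 each), 1×isothiocyanato (-1 each); total -4. So Ta + (-4) = 1+, giving Ta = +5.
Ligands are named alphabetically: fluoro before glycinato before isothiocyanato.

fluorobis(glycinato)isothiocyanatotantalum(V) iodide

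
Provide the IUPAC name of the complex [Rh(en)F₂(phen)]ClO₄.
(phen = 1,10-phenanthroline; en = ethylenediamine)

(ethylenediamine)difluoro(1,10-phenanthroline)rhodium(III) perchlorate

The 1 perchlorate counter-ion carries a total charge of -1, so each complex ion is 1+.
Ligand charges: 2×fluoro (-1 each), 1×1,10-phenanthroline (neutral), 1×ethylenediamine (neutral); total -2. So Rh + (-2) = 1+, giving Rh = +3.
Ligands are named alphabetically: ethylenediamine before fluoro before phenanthroline.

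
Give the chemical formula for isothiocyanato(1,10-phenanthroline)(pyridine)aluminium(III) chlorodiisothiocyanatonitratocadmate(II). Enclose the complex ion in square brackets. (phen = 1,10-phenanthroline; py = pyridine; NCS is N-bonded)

Cation [Al…]: ligand charges -1, Al(III) ⇒ ion charge 2+.
Anion [Cd…]: ligand charges -4, Cd(II) ⇒ ion charge 2−.
One 2+ cation balances one 2− anion.

[Al(NCS)(phen)(py)][CdCl(NCS)2(NO3)]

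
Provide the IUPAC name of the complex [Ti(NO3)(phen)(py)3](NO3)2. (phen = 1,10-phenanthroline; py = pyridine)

nitrato(1,10-phenanthroline)tris(pyridine)titanium(III) nitrate

The 2 nitrate counter-ions carry a total charge of -2, so each complex ion is 2+.
Ligand charges: 1×1,10-phenanthroline (neutral), 1×nitrato (-1 each), 3×pyridine (neutral); total -1. So Ti + (-1) = 2+, giving Ti = +3.
Ligands are named alphabetically: nitrato before phenanthroline before pyridine.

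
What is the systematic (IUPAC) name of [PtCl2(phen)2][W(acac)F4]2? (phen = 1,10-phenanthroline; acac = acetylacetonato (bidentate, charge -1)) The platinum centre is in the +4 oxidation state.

Both ions are complex: the cation is named first with the plain metal name, the anion second with the -ate form; each ion's ligands are alphabetised independently.
Pt is given as +4; the cation's ligand charges sum to -2, so the complex cation is 2+.
With 2 anions per cation, each anion must be 2/2 = 1−.
Anion: ligand charges sum to -5; for the ion to be 1−, W = +4.

dichlorobis(1,10-phenanthroline)platinum(IV) (acetylacetonato)tetrafluorotungstate(IV)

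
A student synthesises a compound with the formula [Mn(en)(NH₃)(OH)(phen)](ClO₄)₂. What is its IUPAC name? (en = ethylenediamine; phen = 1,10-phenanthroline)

ammine(ethylenediamine)hydroxo(1,10-phenanthroline)manganese(III) perchlorate

The 2 perchlorate counter-ions carry a total charge of -2, so each complex ion is 2+.
Ligand charges: 1×ethylenediamine (neutral), 1×hydroxo (-1 each), 1×ammine (neutral), 1×1,10-phenanthroline (neutral); total -1. So Mn + (-1) = 2+, giving Mn = +3.
Ligands are named alphabetically: ammine before ethylenediamine before hydroxo before phenanthroline.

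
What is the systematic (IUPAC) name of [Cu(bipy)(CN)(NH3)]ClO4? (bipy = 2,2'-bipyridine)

The 1 perchlorate counter-ion carries a total charge of -1, so each complex ion is 1+.
Ligand charges: 1×cyano (-1 each), 1×2,2'-bipyridine (neutral), 1×ammine (neutral); total -1. So Cu + (-1) = 1+, giving Cu = +2.
Ligands are named alphabetically: ammine before bipyridine before cyano.

ammine(2,2'-bipyridine)cyanocopper(II) perchlorate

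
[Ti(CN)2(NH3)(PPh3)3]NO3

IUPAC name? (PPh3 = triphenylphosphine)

The 1 nitrate counter-ion carries a total charge of -1, so each complex ion is 1+.
Ligand charges: 1×ammine (neutral), 2×cyano (-1 each), 3×triphenylphosphine (neutral); total -2. So Ti + (-2) = 1+, giving Ti = +3.
Ligands are named alphabetically: ammine before cyano before triphenylphosphine.

amminedicyanotris(triphenylphosphine)titanium(III) nitrate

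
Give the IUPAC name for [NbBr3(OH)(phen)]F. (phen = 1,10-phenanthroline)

tribromohydroxo(1,10-phenanthroline)niobium(V) fluoride

The 1 fluoride counter-ion carries a total charge of -1, so each complex ion is 1+.
Ligand charges: 1×hydroxo (-1 each), 3×bromo (-1 each), 1×1,10-phenanthroline (neutral); total -4. So Nb + (-4) = 1+, giving Nb = +5.
Ligands are named alphabetically: bromo before hydroxo before phenanthroline.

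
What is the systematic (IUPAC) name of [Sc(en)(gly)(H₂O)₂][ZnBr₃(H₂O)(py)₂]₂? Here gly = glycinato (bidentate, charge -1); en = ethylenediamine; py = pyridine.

Zinc is always +2 in its complexes; the anion's ligand charges sum to -3, so the complex anion is 1−.
With 2 anions per cation, the cation must be 2×1 = 2+.
Cation: ligand charges sum to -1; for the ion to be 2+, Sc = +3.

diaqua(ethylenediamine)(glycinato)scandium(III) aquatribromobis(pyridine)zincate(II)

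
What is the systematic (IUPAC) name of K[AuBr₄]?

The 1 potassium counter-ion carries a total charge of +1, so each complex ion is 1−.
Ligand charges: 4×bromo (-1 each); total -4. So Au + (-4) = 1−, giving Au = +3.
The complex ion is anionic, so gold takes the -ate form aurate(III).

potassium tetrabromoaurate(III)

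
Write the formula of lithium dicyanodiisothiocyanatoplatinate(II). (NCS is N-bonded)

Ligands: 2 isothiocyanato (NCS, -1), 2 cyano (CN, -1). Ligand charge sum = -4.
With Pt in oxidation state +2, the complex ion is [Pt...]^2−.
Charge balance with lithium (+1) requires 1 complex ion per 2 lithium.

Li2[Pt(CN)2(NCS)2]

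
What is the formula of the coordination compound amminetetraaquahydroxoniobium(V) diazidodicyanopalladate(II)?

Cation [Nb…]: ligand charges -1, Nb(V) ⇒ ion charge 4+.
Anion [Pd…]: ligand charges -4, Pd(II) ⇒ ion charge 2−.

[Nb(H2O)4(NH3)(OH)][Pd(CN)2(N3)2]2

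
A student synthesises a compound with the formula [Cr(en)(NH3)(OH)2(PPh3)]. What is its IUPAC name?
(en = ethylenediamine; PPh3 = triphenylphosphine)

There is no counter-ion, so the complex is neutral overall.
Ligand charges: 1×ethylenediamine (neutral), 1×ammine (neutral), 1×triphenylphosphine (neutral), 2×hydroxo (-1 each); total -2. So Cr + (-2) = 0, giving Cr = +2.
Ligands are named alphabetically: ammine before ethylenediamine before hydroxo before triphenylphosphine.

ammine(ethylenediamine)dihydroxo(triphenylphosphine)chromium(II)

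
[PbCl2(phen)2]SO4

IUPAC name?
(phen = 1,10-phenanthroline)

dichlorobis(1,10-phenanthroline)lead(IV) sulfate

The 1 sulfate counter-ion carries a total charge of -2, so each complex ion is 2+.
Ligand charges: 2×chloro (-1 each), 2×1,10-phenanthroline (neutral); total -2. So Pb + (-2) = 2+, giving Pb = +4.
Ligands are named alphabetically: chloro before phenanthroline.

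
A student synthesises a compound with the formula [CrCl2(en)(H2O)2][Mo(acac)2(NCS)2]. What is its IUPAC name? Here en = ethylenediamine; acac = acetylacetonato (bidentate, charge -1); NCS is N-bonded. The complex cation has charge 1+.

diaquadichloro(ethylenediamine)chromium(III) bis(acetylacetonato)diisothiocyanatomolybdate(III)

The complex cation is given as 1+; its ligand charges sum to -2, so Cr = +3.
A 1:1 salt means the anion carries the equal and opposite charge, 1−.
Anion: ligand charges sum to -4; for the ion to be 1−, Mo = +3.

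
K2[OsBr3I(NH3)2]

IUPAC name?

The 2 potassium counter-ions carry a total charge of +2, so each complex ion is 2−.
Ligand charges: 1×iodo (-1 each), 2×ammine (neutral), 3×bromo (-1 each); total -4. So Os + (-4) = 2−, giving Os = +2.
Ligands are named alphabetically: ammine before bromo before iodo.
The complex ion is anionic, so osmium takes the -ate form osmate(II).

potassium diamminetribromoiodoosmate(II)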